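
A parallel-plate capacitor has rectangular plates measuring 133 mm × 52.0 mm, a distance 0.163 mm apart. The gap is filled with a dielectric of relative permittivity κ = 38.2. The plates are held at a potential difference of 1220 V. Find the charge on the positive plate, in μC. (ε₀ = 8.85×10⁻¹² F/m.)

Q ≈ 17.5 μC

A = 133 × 52.0 mm² = 6.92×10⁻³ m².
C = κε₀A/d = 38.2 × 8.85×10⁻¹² × 6.92×10⁻³ / 1.63×10⁻⁴ = 1.43×10⁻⁸ F.
Q = CV = 1.43×10⁻⁸ × 1220 = 1.75×10⁻⁵ C.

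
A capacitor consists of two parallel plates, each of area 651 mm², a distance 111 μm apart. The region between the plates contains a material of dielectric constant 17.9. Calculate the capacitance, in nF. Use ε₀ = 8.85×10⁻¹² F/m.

0.929 nF

A = 651 mm² = 6.51×10⁻⁴ m².
C = κε₀A/d = 17.9 × 8.85×10⁻¹² × 6.51×10⁻⁴ / 1.11×10⁻⁴ = 9.29×10⁻¹⁰ F.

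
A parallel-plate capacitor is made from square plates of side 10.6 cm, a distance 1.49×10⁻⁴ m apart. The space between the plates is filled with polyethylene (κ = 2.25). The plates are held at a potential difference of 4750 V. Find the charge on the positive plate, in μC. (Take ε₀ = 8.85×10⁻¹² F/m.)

A = (10.6 cm)² = 1.12×10⁻² m².
C = κε₀A/d = 2.25 × 8.85×10⁻¹² × 1.12×10⁻² / 1.49×10⁻⁴ = 1.50×10⁻⁹ F.
Q = CV = 1.50×10⁻⁹ × 4750 = 7.13×10⁻⁶ C.

7.13 μC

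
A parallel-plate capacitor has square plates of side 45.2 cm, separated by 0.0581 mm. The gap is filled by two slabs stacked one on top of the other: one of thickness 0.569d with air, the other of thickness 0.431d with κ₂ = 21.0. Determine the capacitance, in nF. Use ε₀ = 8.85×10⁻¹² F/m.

52.8 nF

A = (45.2 cm)² = 0.204 m².
Stacked slabs ⇒ two capacitors in series, each with the full plate area.
C₁ = κ₁ε₀A/d₁ = 1.00 × 8.85×10⁻¹² × 0.204 / 3.31×10⁻⁵ = 5.47×10⁻⁸ F.
C₂ = κ₂ε₀A/d₂ = 21.0 × 8.85×10⁻¹² × 0.204 / 2.50×10⁻⁵ = 1.52×10⁻⁶ F.
C = (1/C₁ + 1/C₂)⁻¹ = 5.28×10⁻⁸ F.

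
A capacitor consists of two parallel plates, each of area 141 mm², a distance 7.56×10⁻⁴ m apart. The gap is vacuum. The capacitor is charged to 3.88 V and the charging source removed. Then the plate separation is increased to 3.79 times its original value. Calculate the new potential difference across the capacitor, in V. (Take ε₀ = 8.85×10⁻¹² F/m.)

14.7 V

A = 141 mm² = 1.41×10⁻⁴ m².
Initially C₁ = ε₀A/d = 8.85×10⁻¹² × 1.41×10⁻⁴ / 7.56×10⁻⁴ = 1.65×10⁻¹² F.
V₁ = 3.88 V.
Isolated ⇒ Q is held fixed. C₂ = 0.264 C₁ and V = Q/C, so V₂/V₁ = C₁/C₂ = 3.79.
V₂ = 3.79 × 3.88 = 14.7 V.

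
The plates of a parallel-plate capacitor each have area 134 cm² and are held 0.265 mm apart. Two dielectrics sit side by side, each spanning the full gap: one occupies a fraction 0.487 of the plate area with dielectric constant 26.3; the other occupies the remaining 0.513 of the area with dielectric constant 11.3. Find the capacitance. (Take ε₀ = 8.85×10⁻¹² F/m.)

A = 134 cm² = 1.34×10⁻² m².
Side-by-side slabs ⇒ two capacitors in parallel, each spanning the full gap.
C₁ = κ₁ε₀A₁/d = 26.3 × 8.85×10⁻¹² × 6.53×10⁻³ / 2.65×10⁻⁴ = 5.73×10⁻⁹ F.
C₂ = κ₂ε₀A₂/d = 11.3 × 8.85×10⁻¹² × 6.87×10⁻³ / 2.65×10⁻⁴ = 2.59×10⁻⁹ F.
C = C₁ + C₂ = 8.33×10⁻⁹ F.

C ≈ 8.33 nF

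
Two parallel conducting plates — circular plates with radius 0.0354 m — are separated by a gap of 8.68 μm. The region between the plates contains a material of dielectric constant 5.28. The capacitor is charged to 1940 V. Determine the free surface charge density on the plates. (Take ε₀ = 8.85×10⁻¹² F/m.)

A = π(0.0354 m)² = 3.94×10⁻³ m².
C = κε₀A/d = 5.28 × 8.85×10⁻¹² × 3.94×10⁻³ / 8.68×10⁻⁶ = 2.12×10⁻⁸ F.
σ = Q/A = CV/A = 2.12×10⁻⁸ × 1940 / 3.94×10⁻³ = 1.04×10⁻² C/m².

σ ≈ 1.04 μC/cm²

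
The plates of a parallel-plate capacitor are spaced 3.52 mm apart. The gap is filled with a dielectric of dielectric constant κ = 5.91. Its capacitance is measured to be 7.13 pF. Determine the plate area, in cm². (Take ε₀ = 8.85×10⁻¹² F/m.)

4.80 cm²

A = Cd/(κε₀) = 7.13×10⁻¹² × 3.52×10⁻³ / (5.91 × 8.85×10⁻¹²) = 4.80×10⁻⁴ m².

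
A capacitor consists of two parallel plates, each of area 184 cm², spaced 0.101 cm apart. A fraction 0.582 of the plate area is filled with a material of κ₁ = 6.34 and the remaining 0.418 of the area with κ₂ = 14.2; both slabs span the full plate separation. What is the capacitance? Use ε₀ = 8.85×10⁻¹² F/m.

1.55 nF

A = 184 cm² = 1.84×10⁻² m².
Side-by-side slabs ⇒ two capacitors in parallel, each spanning the full gap.
C₁ = κ₁ε₀A₁/d = 6.34 × 8.85×10⁻¹² × 1.07×10⁻² / 1.01×10⁻³ = 5.95×10⁻¹⁰ F.
C₂ = κ₂ε₀A₂/d = 14.2 × 8.85×10⁻¹² × 7.69×10⁻³ / 1.01×10⁻³ = 9.57×10⁻¹⁰ F.
C = C₁ + C₂ = 1.55×10⁻⁹ F.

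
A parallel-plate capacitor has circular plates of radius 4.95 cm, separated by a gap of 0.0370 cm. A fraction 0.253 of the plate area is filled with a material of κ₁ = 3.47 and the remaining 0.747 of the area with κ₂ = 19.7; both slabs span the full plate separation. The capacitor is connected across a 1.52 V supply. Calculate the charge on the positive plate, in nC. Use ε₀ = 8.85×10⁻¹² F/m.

A = π(4.95 cm)² = 7.70×10⁻³ m².
Side-by-side slabs ⇒ two capacitors in parallel, each spanning the full gap.
C₁ = κ₁ε₀A₁/d = 3.47 × 8.85×10⁻¹² × 1.95×10⁻³ / 3.70×10⁻⁴ = 1.62×10⁻¹⁰ F.
C₂ = κ₂ε₀A₂/d = 19.7 × 8.85×10⁻¹² × 5.75×10⁻³ / 3.70×10⁻⁴ = 2.71×10⁻⁹ F.
C = C₁ + C₂ = 2.87×10⁻⁹ F.
Q = CV = 2.87×10⁻⁹ × 1.52 = 4.36×10⁻⁹ C.

Q ≈ 4.36 nC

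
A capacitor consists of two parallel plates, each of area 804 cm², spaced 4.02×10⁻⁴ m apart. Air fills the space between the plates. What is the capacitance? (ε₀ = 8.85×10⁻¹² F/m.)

1.77 nF

A = 804 cm² = 8.04×10⁻² m².
C = ε₀A/d = 8.85×10⁻¹² × 8.04×10⁻² / 4.02×10⁻⁴ = 1.77×10⁻⁹ F.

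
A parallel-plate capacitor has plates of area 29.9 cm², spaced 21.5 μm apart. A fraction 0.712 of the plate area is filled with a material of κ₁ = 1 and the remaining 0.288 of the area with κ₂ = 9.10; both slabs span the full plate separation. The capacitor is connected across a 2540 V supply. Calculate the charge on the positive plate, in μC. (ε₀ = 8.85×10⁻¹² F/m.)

A = 29.9 cm² = 2.99×10⁻³ m².
Side-by-side slabs ⇒ two capacitors in parallel, each spanning the full gap.
C₁ = κ₁ε₀A₁/d = 1.00 × 8.85×10⁻¹² × 2.13×10⁻³ / 2.15×10⁻⁵ = 8.76×10⁻¹⁰ F.
C₂ = κ₂ε₀A₂/d = 9.10 × 8.85×10⁻¹² × 8.61×10⁻⁴ / 2.15×10⁻⁵ = 3.23×10⁻⁹ F.
C = C₁ + C₂ = 4.10×10⁻⁹ F.
Q = CV = 4.10×10⁻⁹ × 2540 = 1.04×10⁻⁵ C.

Q ≈ 10.4 μC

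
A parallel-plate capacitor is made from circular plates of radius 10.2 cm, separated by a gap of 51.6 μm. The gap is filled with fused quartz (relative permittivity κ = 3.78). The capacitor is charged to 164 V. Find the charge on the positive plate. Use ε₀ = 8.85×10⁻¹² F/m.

3.48 μC

A = π(10.2 cm)² = 3.27×10⁻² m².
C = κε₀A/d = 3.78 × 8.85×10⁻¹² × 3.27×10⁻² / 5.16×10⁻⁵ = 2.12×10⁻⁸ F.
Q = CV = 2.12×10⁻⁸ × 164 = 3.48×10⁻⁶ C.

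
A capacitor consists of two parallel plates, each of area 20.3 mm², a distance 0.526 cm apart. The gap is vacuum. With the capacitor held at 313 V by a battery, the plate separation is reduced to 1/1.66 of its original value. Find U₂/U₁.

1.66

Battery connected ⇒ V is held fixed.
C₂ = 1.66 C₁ and U = ½CV², so U₂/U₁ = C₂/C₁ = 1.66.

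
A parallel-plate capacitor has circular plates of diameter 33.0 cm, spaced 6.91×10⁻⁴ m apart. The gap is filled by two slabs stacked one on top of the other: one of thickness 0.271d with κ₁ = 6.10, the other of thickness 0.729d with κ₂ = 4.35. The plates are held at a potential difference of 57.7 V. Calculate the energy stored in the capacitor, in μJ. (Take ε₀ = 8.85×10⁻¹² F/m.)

A = π(33.0/2 cm)² = 8.55×10⁻² m².
Stacked slabs ⇒ two capacitors in series, each with the full plate area.
C₁ = κ₁ε₀A/d₁ = 6.10 × 8.85×10⁻¹² × 8.55×10⁻² / 1.87×10⁻⁴ = 2.47×10⁻⁸ F.
C₂ = κ₂ε₀A/d₂ = 4.35 × 8.85×10⁻¹² × 8.55×10⁻² / 5.04×10⁻⁴ = 6.54×10⁻⁹ F.
C = (1/C₁ + 1/C₂)⁻¹ = 5.17×10⁻⁹ F.
U = ½CV² = ½ × 5.17×10⁻⁹ × (57.7)² = 8.60×10⁻⁶ J.

8.60 μJ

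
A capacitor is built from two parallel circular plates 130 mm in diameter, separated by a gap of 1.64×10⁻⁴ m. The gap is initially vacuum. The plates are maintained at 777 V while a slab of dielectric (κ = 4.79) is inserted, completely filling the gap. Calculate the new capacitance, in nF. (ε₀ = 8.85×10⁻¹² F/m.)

A = π(130/2 mm)² = 1.33×10⁻² m².
Initially C₁ = ε₀A/d = 8.85×10⁻¹² × 1.33×10⁻² / 1.64×10⁻⁴ = 7.16×10⁻¹⁰ F.
C = κε₀A/d scales with κ, so C₂/C₁ = κ = 4.79.
C₂ = 4.79 × 7.16×10⁻¹⁰ = 3.43×10⁻⁹ F.

3.43 nF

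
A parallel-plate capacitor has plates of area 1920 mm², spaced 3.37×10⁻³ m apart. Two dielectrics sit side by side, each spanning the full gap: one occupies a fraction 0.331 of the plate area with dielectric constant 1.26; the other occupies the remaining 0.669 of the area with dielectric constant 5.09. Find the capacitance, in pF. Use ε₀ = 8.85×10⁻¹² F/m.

C ≈ 19.3 pF

A = 1920 mm² = 1.92×10⁻³ m².
Side-by-side slabs ⇒ two capacitors in parallel, each spanning the full gap.
C₁ = κ₁ε₀A₁/d = 1.26 × 8.85×10⁻¹² × 6.36×10⁻⁴ / 3.37×10⁻³ = 2.10×10⁻¹² F.
C₂ = κ₂ε₀A₂/d = 5.09 × 8.85×10⁻¹² × 1.28×10⁻³ / 3.37×10⁻³ = 1.72×10⁻¹¹ F.
C = C₁ + C₂ = 1.93×10⁻¹¹ F.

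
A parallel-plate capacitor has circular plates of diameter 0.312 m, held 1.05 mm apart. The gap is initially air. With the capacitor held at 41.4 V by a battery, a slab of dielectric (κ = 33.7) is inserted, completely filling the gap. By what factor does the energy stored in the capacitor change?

Battery connected ⇒ V is held fixed.
C₂ = 33.7 C₁ and U = ½CV², so U₂/U₁ = C₂/C₁ = 33.7.

U₂/U₁ ≈ 33.7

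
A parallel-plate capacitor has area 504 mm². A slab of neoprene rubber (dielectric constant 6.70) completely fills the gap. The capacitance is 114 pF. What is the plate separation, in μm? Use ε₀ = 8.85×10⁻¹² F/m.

d ≈ 262 μm

A = 504 mm² = 5.04×10⁻⁴ m².
d = κε₀A/C = 6.70 × 8.85×10⁻¹² × 5.04×10⁻⁴ / 1.14×10⁻¹⁰ = 2.62×10⁻⁴ m.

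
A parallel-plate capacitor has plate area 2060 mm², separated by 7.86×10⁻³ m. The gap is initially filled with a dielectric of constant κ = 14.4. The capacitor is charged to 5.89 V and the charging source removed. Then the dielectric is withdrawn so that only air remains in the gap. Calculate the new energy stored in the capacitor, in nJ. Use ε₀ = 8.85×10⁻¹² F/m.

8.34 nJ

A = 2060 mm² = 2.06×10⁻³ m².
Initially C₁ = κε₀A/d = 14.4 × 8.85×10⁻¹² × 2.06×10⁻³ / 7.86×10⁻³ = 3.34×10⁻¹¹ F.
U₁ = 5.79×10⁻¹⁰ J.
Isolated ⇒ Q is held fixed. C₂ = 0.0694 C₁ and U = Q²/(2C), so U₂/U₁ = C₁/C₂ = 14.4.
U₂ = 14.4 × 5.79×10⁻¹⁰ = 8.34×10⁻⁹ J.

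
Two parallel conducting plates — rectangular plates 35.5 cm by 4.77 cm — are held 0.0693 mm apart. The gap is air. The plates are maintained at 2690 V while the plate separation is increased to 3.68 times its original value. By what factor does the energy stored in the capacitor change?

Battery connected ⇒ V is held fixed.
C₂ = 0.272 C₁ and U = ½CV², so U₂/U₁ = C₂/C₁ = 0.272.

U₂/U₁ ≈ 0.272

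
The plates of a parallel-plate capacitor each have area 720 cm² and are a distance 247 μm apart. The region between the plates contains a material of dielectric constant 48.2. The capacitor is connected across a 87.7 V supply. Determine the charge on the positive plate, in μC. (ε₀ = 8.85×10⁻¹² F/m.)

A = 720 cm² = 7.20×10⁻² m².
C = κε₀A/d = 48.2 × 8.85×10⁻¹² × 7.20×10⁻² / 2.47×10⁻⁴ = 1.24×10⁻⁷ F.
Q = CV = 1.24×10⁻⁷ × 87.7 = 1.09×10⁻⁵ C.

Q ≈ 10.9 μC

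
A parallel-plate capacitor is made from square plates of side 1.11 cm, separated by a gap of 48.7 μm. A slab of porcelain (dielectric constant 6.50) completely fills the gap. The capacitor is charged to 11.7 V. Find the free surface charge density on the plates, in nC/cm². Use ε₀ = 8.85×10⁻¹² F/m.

A = (1.11 cm)² = 1.23×10⁻⁴ m².
C = κε₀A/d = 6.50 × 8.85×10⁻¹² × 1.23×10⁻⁴ / 4.87×10⁻⁵ = 1.46×10⁻¹⁰ F.
σ = Q/A = CV/A = 1.46×10⁻¹⁰ × 11.7 / 1.23×10⁻⁴ = 1.38×10⁻⁵ C/m².

1.38 nC/cm²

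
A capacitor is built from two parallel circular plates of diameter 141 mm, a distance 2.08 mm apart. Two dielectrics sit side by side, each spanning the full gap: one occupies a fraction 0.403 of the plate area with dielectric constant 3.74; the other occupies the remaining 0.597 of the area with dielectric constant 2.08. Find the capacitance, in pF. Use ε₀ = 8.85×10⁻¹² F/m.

C ≈ 183 pF

A = π(141/2 mm)² = 1.56×10⁻² m².
Side-by-side slabs ⇒ two capacitors in parallel, each spanning the full gap.
C₁ = κ₁ε₀A₁/d = 3.74 × 8.85×10⁻¹² × 6.29×10⁻³ / 2.08×10⁻³ = 1.00×10⁻¹⁰ F.
C₂ = κ₂ε₀A₂/d = 2.08 × 8.85×10⁻¹² × 9.32×10⁻³ / 2.08×10⁻³ = 8.25×10⁻¹¹ F.
C = C₁ + C₂ = 1.83×10⁻¹⁰ F.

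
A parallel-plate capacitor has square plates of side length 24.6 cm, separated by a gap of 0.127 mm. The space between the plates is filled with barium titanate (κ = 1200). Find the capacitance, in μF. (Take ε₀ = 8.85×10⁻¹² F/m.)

C ≈ 5.06 μF

A = (24.6 cm)² = 6.05×10⁻² m².
C = κε₀A/d = 1200 × 8.85×10⁻¹² × 6.05×10⁻² / 1.27×10⁻⁴ = 5.06×10⁻⁶ F.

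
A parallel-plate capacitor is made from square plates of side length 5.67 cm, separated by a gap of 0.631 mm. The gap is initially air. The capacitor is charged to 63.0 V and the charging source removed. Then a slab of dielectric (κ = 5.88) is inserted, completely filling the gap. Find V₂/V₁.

0.170

Isolated ⇒ Q is held fixed.
C₂ = 5.88 C₁ and V = Q/C, so V₂/V₁ = C₁/C₂ = 0.170.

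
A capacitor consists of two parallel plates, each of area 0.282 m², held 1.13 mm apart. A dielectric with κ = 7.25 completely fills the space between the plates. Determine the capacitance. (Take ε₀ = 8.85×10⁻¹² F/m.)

16.0 nF

C = κε₀A/d = 7.25 × 8.85×10⁻¹² × 0.282 / 1.13×10⁻³ = 1.60×10⁻⁸ F.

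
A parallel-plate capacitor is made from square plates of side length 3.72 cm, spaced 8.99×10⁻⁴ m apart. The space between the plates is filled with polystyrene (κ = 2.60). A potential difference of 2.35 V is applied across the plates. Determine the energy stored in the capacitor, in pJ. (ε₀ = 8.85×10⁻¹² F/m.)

U ≈ 97.8 pJ

A = (3.72 cm)² = 1.38×10⁻³ m².
C = κε₀A/d = 2.60 × 8.85×10⁻¹² × 1.38×10⁻³ / 8.99×10⁻⁴ = 3.54×10⁻¹¹ F.
U = ½CV² = ½ × 3.54×10⁻¹¹ × (2.35)² = 9.78×10⁻¹¹ J.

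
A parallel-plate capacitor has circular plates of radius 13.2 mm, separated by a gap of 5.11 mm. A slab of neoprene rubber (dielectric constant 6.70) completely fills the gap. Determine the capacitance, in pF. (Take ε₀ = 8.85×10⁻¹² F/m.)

C ≈ 6.35 pF

A = π(13.2 mm)² = 5.47×10⁻⁴ m².
C = κε₀A/d = 6.70 × 8.85×10⁻¹² × 5.47×10⁻⁴ / 5.11×10⁻³ = 6.35×10⁻¹² F.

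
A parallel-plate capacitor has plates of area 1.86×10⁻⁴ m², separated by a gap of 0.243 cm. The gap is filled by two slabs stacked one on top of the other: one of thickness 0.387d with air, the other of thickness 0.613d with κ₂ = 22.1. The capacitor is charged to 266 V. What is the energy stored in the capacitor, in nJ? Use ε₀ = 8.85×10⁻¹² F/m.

57.8 nJ

Stacked slabs ⇒ two capacitors in series, each with the full plate area.
C₁ = κ₁ε₀A/d₁ = 1.00 × 8.85×10⁻¹² × 1.86×10⁻⁴ / 9.40×10⁻⁴ = 1.75×10⁻¹² F.
C₂ = κ₂ε₀A/d₂ = 22.1 × 8.85×10⁻¹² × 1.86×10⁻⁴ / 1.49×10⁻³ = 2.44×10⁻¹¹ F.
C = (1/C₁ + 1/C₂)⁻¹ = 1.63×10⁻¹² F.
U = ½CV² = ½ × 1.63×10⁻¹² × (266)² = 5.78×10⁻⁸ J.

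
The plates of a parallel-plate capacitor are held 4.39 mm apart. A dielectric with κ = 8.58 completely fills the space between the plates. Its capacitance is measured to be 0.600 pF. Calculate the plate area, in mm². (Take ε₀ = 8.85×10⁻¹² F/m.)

A ≈ 34.7 mm²

A = Cd/(κε₀) = 6.00×10⁻¹³ × 4.39×10⁻³ / (8.58 × 8.85×10⁻¹²) = 3.47×10⁻⁵ m².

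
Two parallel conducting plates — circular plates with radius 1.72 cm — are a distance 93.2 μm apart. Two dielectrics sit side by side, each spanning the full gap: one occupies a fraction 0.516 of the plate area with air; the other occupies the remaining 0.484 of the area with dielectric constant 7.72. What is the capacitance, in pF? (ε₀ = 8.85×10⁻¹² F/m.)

A = π(1.72 cm)² = 9.29×10⁻⁴ m².
Side-by-side slabs ⇒ two capacitors in parallel, each spanning the full gap.
C₁ = κ₁ε₀A₁/d = 1.00 × 8.85×10⁻¹² × 4.80×10⁻⁴ / 9.32×10⁻⁵ = 4.55×10⁻¹¹ F.
C₂ = κ₂ε₀A₂/d = 7.72 × 8.85×10⁻¹² × 4.50×10⁻⁴ / 9.32×10⁻⁵ = 3.30×10⁻¹⁰ F.
C = C₁ + C₂ = 3.75×10⁻¹⁰ F.

375 pF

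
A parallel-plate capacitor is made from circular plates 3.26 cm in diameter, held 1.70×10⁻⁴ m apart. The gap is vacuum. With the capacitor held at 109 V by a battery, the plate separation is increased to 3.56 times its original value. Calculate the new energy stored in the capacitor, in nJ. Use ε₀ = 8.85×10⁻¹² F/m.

A = π(3.26/2 cm)² = 8.35×10⁻⁴ m².
Initially C₁ = ε₀A/d = 8.85×10⁻¹² × 8.35×10⁻⁴ / 1.70×10⁻⁴ = 4.35×10⁻¹¹ F.
U₁ = 2.58×10⁻⁷ J.
Battery connected ⇒ V is held fixed. C₂ = 0.281 C₁ and U = ½CV², so U₂/U₁ = C₂/C₁ = 0.281.
U₂ = 0.281 × 2.58×10⁻⁷ = 7.25×10⁻⁸ J.

U ≈ 72.5 nJ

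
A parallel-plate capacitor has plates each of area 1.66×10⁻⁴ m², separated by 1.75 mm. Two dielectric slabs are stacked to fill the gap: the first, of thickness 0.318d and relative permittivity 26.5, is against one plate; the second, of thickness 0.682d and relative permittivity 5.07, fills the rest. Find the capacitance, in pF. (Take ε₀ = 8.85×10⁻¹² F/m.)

5.73 pF

Stacked slabs ⇒ two capacitors in series, each with the full plate area.
C₁ = κ₁ε₀A/d₁ = 26.5 × 8.85×10⁻¹² × 1.66×10⁻⁴ / 5.57×10⁻⁴ = 7.00×10⁻¹¹ F.
C₂ = κ₂ε₀A/d₂ = 5.07 × 8.85×10⁻¹² × 1.66×10⁻⁴ / 1.19×10⁻³ = 6.24×10⁻¹² F.
C = (1/C₁ + 1/C₂)⁻¹ = 5.73×10⁻¹² F.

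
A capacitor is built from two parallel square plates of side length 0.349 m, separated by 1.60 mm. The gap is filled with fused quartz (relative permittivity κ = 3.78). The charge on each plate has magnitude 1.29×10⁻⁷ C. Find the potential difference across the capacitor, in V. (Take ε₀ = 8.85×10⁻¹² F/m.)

A = (0.349 m)² = 0.122 m².
C = κε₀A/d = 3.78 × 8.85×10⁻¹² × 0.122 / 1.60×10⁻³ = 2.55×10⁻⁹ F.
V = Q/C = 1.29×10⁻⁷ / 2.55×10⁻⁹ = 50.7 V.

50.7 V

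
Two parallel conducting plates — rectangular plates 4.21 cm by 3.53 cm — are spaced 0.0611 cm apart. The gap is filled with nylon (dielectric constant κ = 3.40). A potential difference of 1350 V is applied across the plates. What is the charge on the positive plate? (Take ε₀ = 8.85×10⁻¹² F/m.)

A = 4.21 × 3.53 cm² = 1.49×10⁻³ m².
C = κε₀A/d = 3.40 × 8.85×10⁻¹² × 1.49×10⁻³ / 6.11×10⁻⁴ = 7.32×10⁻¹¹ F.
Q = CV = 7.32×10⁻¹¹ × 1350 = 9.88×10⁻⁸ C.

Q ≈ 98.8 nC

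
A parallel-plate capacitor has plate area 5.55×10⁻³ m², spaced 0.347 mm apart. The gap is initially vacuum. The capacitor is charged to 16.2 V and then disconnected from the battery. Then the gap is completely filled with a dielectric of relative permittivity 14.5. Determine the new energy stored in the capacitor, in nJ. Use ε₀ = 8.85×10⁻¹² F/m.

Initially C₁ = ε₀A/d = 8.85×10⁻¹² × 5.55×10⁻³ / 3.47×10⁻⁴ = 1.42×10⁻¹⁰ F.
U₁ = 1.86×10⁻⁸ J.
Isolated ⇒ Q is held fixed. C₂ = 14.5 C₁ and U = Q²/(2C), so U₂/U₁ = C₁/C₂ = 0.0690.
U₂ = 0.0690 × 1.86×10⁻⁸ = 1.28×10⁻⁹ J.

U ≈ 1.28 nJ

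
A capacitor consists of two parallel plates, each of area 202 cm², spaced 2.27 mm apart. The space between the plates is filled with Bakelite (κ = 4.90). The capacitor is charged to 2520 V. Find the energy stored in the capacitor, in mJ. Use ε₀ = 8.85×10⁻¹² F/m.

1.23 mJ

A = 202 cm² = 2.02×10⁻² m².
C = κε₀A/d = 4.90 × 8.85×10⁻¹² × 2.02×10⁻² / 2.27×10⁻³ = 3.86×10⁻¹⁰ F.
U = ½CV² = ½ × 3.86×10⁻¹⁰ × (2520)² = 1.23×10⁻³ J.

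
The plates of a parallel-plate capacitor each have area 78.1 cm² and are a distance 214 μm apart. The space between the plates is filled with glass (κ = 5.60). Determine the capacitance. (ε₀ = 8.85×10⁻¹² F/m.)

A = 78.1 cm² = 7.81×10⁻³ m².
C = κε₀A/d = 5.60 × 8.85×10⁻¹² × 7.81×10⁻³ / 2.14×10⁻⁴ = 1.81×10⁻⁹ F.

C ≈ 1.81 nF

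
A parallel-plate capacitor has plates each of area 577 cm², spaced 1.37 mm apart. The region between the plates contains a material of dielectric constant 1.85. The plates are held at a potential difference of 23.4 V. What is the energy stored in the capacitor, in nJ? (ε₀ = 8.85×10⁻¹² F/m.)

A = 577 cm² = 5.77×10⁻² m².
C = κε₀A/d = 1.85 × 8.85×10⁻¹² × 5.77×10⁻² / 1.37×10⁻³ = 6.90×10⁻¹⁰ F.
U = ½CV² = ½ × 6.90×10⁻¹⁰ × (23.4)² = 1.89×10⁻⁷ J.

U ≈ 189 nJ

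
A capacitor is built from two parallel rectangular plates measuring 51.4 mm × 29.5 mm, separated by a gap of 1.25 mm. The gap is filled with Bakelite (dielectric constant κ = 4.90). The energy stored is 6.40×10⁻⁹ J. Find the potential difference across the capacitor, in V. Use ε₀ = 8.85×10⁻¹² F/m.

A = 51.4 × 29.5 mm² = 1.52×10⁻³ m².
C = κε₀A/d = 4.90 × 8.85×10⁻¹² × 1.52×10⁻³ / 1.25×10⁻³ = 5.26×10⁻¹¹ F.
V = √(2U/C) = √(2 × 6.40×10⁻⁹ / 5.26×10⁻¹¹) = 15.6 V.

15.6 V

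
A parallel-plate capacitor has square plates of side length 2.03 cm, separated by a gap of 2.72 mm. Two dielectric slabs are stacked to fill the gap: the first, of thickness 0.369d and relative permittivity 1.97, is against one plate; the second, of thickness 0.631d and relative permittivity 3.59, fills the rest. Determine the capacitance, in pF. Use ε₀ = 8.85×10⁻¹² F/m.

3.69 pF

A = (2.03 cm)² = 4.12×10⁻⁴ m².
Stacked slabs ⇒ two capacitors in series, each with the full plate area.
C₁ = κ₁ε₀A/d₁ = 1.97 × 8.85×10⁻¹² × 4.12×10⁻⁴ / 1.00×10⁻³ = 7.16×10⁻¹² F.
C₂ = κ₂ε₀A/d₂ = 3.59 × 8.85×10⁻¹² × 4.12×10⁻⁴ / 1.72×10⁻³ = 7.63×10⁻¹² F.
C = (1/C₁ + 1/C₂)⁻¹ = 3.69×10⁻¹² F.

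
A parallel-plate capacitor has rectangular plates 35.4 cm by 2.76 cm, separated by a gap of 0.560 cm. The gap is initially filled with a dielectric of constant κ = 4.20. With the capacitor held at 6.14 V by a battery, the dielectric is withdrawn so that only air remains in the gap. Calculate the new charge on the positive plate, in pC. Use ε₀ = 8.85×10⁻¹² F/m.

A = 35.4 × 2.76 cm² = 9.77×10⁻³ m².
Initially C₁ = κε₀A/d = 4.20 × 8.85×10⁻¹² × 9.77×10⁻³ / 5.60×10⁻³ = 6.49×10⁻¹¹ F.
Q₁ = 3.98×10⁻¹⁰ C.
Battery connected ⇒ V is held fixed. C₂ = 0.238 C₁ and Q = CV, so Q₂/Q₁ = C₂/C₁ = 0.238.
Q₂ = 0.238 × 3.98×10⁻¹⁰ = 9.48×10⁻¹¹ C.

Q ≈ 94.8 pC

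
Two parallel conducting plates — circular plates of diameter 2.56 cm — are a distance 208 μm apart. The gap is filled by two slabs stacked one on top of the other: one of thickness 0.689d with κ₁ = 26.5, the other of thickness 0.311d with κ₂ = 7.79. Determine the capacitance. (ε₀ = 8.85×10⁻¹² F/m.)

A = π(2.56/2 cm)² = 5.15×10⁻⁴ m².
Stacked slabs ⇒ two capacitors in series, each with the full plate area.
C₁ = κ₁ε₀A/d₁ = 26.5 × 8.85×10⁻¹² × 5.15×10⁻⁴ / 1.43×10⁻⁴ = 8.42×10⁻¹⁰ F.
C₂ = κ₂ε₀A/d₂ = 7.79 × 8.85×10⁻¹² × 5.15×10⁻⁴ / 6.47×10⁻⁵ = 5.49×10⁻¹⁰ F.
C = (1/C₁ + 1/C₂)⁻¹ = 3.32×10⁻¹⁰ F.

C ≈ 332 pF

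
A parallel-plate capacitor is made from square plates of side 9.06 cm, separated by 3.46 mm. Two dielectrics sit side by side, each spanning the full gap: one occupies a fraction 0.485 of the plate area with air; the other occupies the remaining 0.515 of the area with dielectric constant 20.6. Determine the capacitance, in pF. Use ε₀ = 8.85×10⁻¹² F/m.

233 pF

A = (9.06 cm)² = 8.21×10⁻³ m².
Side-by-side slabs ⇒ two capacitors in parallel, each spanning the full gap.
C₁ = κ₁ε₀A₁/d = 1.00 × 8.85×10⁻¹² × 3.98×10⁻³ / 3.46×10⁻³ = 1.02×10⁻¹¹ F.
C₂ = κ₂ε₀A₂/d = 20.6 × 8.85×10⁻¹² × 4.23×10⁻³ / 3.46×10⁻³ = 2.23×10⁻¹⁰ F.
C = C₁ + C₂ = 2.33×10⁻¹⁰ F.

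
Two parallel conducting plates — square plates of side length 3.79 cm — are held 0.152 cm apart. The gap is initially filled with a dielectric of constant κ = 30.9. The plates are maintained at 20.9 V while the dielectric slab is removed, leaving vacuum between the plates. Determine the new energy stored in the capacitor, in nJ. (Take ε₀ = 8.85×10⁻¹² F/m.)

A = (3.79 cm)² = 1.44×10⁻³ m².
Initially C₁ = κε₀A/d = 30.9 × 8.85×10⁻¹² × 1.44×10⁻³ / 1.52×10⁻³ = 2.58×10⁻¹⁰ F.
U₁ = 5.64×10⁻⁸ J.
Battery connected ⇒ V is held fixed. C₂ = 0.0324 C₁ and U = ½CV², so U₂/U₁ = C₂/C₁ = 0.0324.
U₂ = 0.0324 × 5.64×10⁻⁸ = 1.83×10⁻⁹ J.

U ≈ 1.83 nJ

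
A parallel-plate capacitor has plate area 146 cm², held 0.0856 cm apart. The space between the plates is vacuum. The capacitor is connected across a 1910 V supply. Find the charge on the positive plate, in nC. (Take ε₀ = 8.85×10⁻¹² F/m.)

A = 146 cm² = 1.46×10⁻² m².
C = ε₀A/d = 8.85×10⁻¹² × 1.46×10⁻² / 8.56×10⁻⁴ = 1.51×10⁻¹⁰ F.
Q = CV = 1.51×10⁻¹⁰ × 1910 = 2.88×10⁻⁷ C.

Q ≈ 288 nC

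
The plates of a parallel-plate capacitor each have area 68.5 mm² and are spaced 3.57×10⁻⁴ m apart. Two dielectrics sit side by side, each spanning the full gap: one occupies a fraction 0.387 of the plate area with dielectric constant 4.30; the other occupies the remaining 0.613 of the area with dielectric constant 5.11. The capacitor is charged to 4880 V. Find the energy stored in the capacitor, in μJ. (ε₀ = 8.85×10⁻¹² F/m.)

U ≈ 97.0 μJ

A = 68.5 mm² = 6.85×10⁻⁵ m².
Side-by-side slabs ⇒ two capacitors in parallel, each spanning the full gap.
C₁ = κ₁ε₀A₁/d = 4.30 × 8.85×10⁻¹² × 2.65×10⁻⁵ / 3.57×10⁻⁴ = 2.83×10⁻¹² F.
C₂ = κ₂ε₀A₂/d = 5.11 × 8.85×10⁻¹² × 4.20×10⁻⁵ / 3.57×10⁻⁴ = 5.32×10⁻¹² F.
C = C₁ + C₂ = 8.15×10⁻¹² F.
U = ½CV² = ½ × 8.15×10⁻¹² × (4880)² = 9.70×10⁻⁵ J.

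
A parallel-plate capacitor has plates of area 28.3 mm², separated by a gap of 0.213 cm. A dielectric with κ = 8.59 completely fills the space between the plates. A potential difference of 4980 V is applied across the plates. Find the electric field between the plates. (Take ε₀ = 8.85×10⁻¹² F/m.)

E = V/d = 4980 / 2.13×10⁻³ = 2.34×10⁶ V/m.

2.34 MV/m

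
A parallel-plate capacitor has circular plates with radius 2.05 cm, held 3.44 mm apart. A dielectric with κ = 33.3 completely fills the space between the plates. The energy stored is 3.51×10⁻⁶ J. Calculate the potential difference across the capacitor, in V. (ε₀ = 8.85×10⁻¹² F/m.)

249 V

A = π(2.05 cm)² = 1.32×10⁻³ m².
C = κε₀A/d = 33.3 × 8.85×10⁻¹² × 1.32×10⁻³ / 3.44×10⁻³ = 1.13×10⁻¹⁰ F.
V = √(2U/C) = √(2 × 3.51×10⁻⁶ / 1.13×10⁻¹⁰) = 2.49×10² V.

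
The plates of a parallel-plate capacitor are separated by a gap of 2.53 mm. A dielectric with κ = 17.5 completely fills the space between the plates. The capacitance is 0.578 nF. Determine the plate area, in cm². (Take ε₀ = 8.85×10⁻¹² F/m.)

A = Cd/(κε₀) = 5.78×10⁻¹⁰ × 2.53×10⁻³ / (17.5 × 8.85×10⁻¹²) = 9.44×10⁻³ m².

A ≈ 94.4 cm²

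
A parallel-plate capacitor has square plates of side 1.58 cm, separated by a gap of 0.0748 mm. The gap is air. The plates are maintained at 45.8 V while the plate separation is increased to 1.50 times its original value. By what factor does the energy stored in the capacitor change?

U₂/U₁ ≈ 0.667

Battery connected ⇒ V is held fixed.
C₂ = 0.667 C₁ and U = ½CV², so U₂/U₁ = C₂/C₁ = 0.667.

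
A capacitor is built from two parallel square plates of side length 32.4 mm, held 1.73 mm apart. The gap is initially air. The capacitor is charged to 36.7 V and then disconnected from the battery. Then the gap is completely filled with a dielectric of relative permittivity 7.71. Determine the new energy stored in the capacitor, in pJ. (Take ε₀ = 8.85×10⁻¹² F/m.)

A = (32.4 mm)² = 1.05×10⁻³ m².
Initially C₁ = ε₀A/d = 8.85×10⁻¹² × 1.05×10⁻³ / 1.73×10⁻³ = 5.37×10⁻¹² F.
U₁ = 3.62×10⁻⁹ J.
Isolated ⇒ Q is held fixed. C₂ = 7.71 C₁ and U = Q²/(2C), so U₂/U₁ = C₁/C₂ = 0.130.
U₂ = 0.130 × 3.62×10⁻⁹ = 4.69×10⁻¹⁰ J.

469 pJ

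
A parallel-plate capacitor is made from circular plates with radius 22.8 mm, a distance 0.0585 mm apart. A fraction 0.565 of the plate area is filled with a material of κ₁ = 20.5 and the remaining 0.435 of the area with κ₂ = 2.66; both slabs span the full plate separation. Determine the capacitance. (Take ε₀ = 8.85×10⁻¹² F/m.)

C ≈ 3.15 nF

A = π(22.8 mm)² = 1.63×10⁻³ m².
Side-by-side slabs ⇒ two capacitors in parallel, each spanning the full gap.
C₁ = κ₁ε₀A₁/d = 20.5 × 8.85×10⁻¹² × 9.23×10⁻⁴ / 5.85×10⁻⁵ = 2.86×10⁻⁹ F.
C₂ = κ₂ε₀A₂/d = 2.66 × 8.85×10⁻¹² × 7.10×10⁻⁴ / 5.85×10⁻⁵ = 2.86×10⁻¹⁰ F.
C = C₁ + C₂ = 3.15×10⁻⁹ F.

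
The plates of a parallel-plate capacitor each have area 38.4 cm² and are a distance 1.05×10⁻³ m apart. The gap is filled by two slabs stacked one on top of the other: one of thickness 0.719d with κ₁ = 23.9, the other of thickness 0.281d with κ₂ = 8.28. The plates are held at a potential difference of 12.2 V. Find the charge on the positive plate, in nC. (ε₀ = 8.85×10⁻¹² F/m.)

Q ≈ 6.17 nC

A = 38.4 cm² = 3.84×10⁻³ m².
Stacked slabs ⇒ two capacitors in series, each with the full plate area.
C₁ = κ₁ε₀A/d₁ = 23.9 × 8.85×10⁻¹² × 3.84×10⁻³ / 7.55×10⁻⁴ = 1.08×10⁻⁹ F.
C₂ = κ₂ε₀A/d₂ = 8.28 × 8.85×10⁻¹² × 3.84×10⁻³ / 2.95×10⁻⁴ = 9.54×10⁻¹⁰ F.
C = (1/C₁ + 1/C₂)⁻¹ = 5.06×10⁻¹⁰ F.
Q = CV = 5.06×10⁻¹⁰ × 12.2 = 6.17×10⁻⁹ C.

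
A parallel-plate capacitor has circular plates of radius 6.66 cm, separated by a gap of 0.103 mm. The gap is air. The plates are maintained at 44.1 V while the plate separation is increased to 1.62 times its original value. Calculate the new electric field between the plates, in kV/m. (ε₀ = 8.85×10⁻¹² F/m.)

E ≈ 264 kV/m

A = π(6.66 cm)² = 1.39×10⁻² m².
Initially C₁ = ε₀A/d = 8.85×10⁻¹² × 1.39×10⁻² / 1.03×10⁻⁴ = 1.20×10⁻⁹ F.
E₁ = 4.28×10⁵ V/m.
Battery connected ⇒ V is held fixed. E = V/d, so E₂/E₁ = d₁/d₂ = 0.617.
E₂ = 0.617 × 4.28×10⁵ = 2.64×10⁵ V/m.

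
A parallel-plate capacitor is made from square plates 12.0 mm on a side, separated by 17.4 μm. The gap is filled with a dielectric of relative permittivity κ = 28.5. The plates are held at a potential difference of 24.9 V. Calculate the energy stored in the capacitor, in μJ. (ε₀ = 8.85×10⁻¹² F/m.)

A = (12.0 mm)² = 1.44×10⁻⁴ m².
C = κε₀A/d = 28.5 × 8.85×10⁻¹² × 1.44×10⁻⁴ / 1.74×10⁻⁵ = 2.09×10⁻⁹ F.
U = ½CV² = ½ × 2.09×10⁻⁹ × (24.9)² = 6.47×10⁻⁷ J.

U ≈ 0.647 μJ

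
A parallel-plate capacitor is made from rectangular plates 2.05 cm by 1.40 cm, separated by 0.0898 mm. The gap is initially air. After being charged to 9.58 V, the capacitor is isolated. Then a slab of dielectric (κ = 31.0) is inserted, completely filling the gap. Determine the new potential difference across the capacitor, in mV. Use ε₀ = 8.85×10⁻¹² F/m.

V ≈ 309 mV

A = 2.05 × 1.40 cm² = 2.87×10⁻⁴ m².
Initially C₁ = ε₀A/d = 8.85×10⁻¹² × 2.87×10⁻⁴ / 8.98×10⁻⁵ = 2.83×10⁻¹¹ F.
V₁ = 9.58 V.
Isolated ⇒ Q is held fixed. C₂ = 31.0 C₁ and V = Q/C, so V₂/V₁ = C₁/C₂ = 0.0323.
V₂ = 0.0323 × 9.58 = 0.309 V.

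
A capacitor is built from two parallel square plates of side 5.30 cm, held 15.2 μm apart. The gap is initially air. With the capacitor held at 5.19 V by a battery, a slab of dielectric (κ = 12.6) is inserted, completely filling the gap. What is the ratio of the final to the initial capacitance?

C₂/C₁ ≈ 12.6

C = κε₀A/d scales with κ, so C₂/C₁ = κ = 12.6.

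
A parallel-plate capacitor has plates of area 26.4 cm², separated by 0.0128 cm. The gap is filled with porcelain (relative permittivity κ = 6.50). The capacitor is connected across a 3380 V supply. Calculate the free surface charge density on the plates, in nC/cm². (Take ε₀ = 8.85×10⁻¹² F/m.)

A = 26.4 cm² = 2.64×10⁻³ m².
C = κε₀A/d = 6.50 × 8.85×10⁻¹² × 2.64×10⁻³ / 1.28×10⁻⁴ = 1.19×10⁻⁹ F.
σ = Q/A = CV/A = 1.19×10⁻⁹ × 3380 / 2.64×10⁻³ = 1.52×10⁻³ C/m².

σ ≈ 152 nC/cm²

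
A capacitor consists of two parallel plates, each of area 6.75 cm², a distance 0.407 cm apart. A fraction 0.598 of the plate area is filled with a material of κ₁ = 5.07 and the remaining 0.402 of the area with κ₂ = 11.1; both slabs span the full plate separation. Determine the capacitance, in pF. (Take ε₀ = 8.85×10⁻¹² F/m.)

A = 6.75 cm² = 6.75×10⁻⁴ m².
Side-by-side slabs ⇒ two capacitors in parallel, each spanning the full gap.
C₁ = κ₁ε₀A₁/d = 5.07 × 8.85×10⁻¹² × 4.04×10⁻⁴ / 4.07×10⁻³ = 4.45×10⁻¹² F.
C₂ = κ₂ε₀A₂/d = 11.1 × 8.85×10⁻¹² × 2.71×10⁻⁴ / 4.07×10⁻³ = 6.55×10⁻¹² F.
C = C₁ + C₂ = 1.10×10⁻¹¹ F.

C ≈ 11.0 pF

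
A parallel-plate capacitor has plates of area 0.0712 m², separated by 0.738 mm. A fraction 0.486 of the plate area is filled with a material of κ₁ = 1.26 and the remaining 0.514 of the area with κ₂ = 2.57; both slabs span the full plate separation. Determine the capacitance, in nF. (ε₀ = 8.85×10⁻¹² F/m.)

Side-by-side slabs ⇒ two capacitors in parallel, each spanning the full gap.
C₁ = κ₁ε₀A₁/d = 1.26 × 8.85×10⁻¹² × 3.46×10⁻² / 7.38×10⁻⁴ = 5.23×10⁻¹⁰ F.
C₂ = κ₂ε₀A₂/d = 2.57 × 8.85×10⁻¹² × 3.66×10⁻² / 7.38×10⁻⁴ = 1.13×10⁻⁹ F.
C = C₁ + C₂ = 1.65×10⁻⁹ F.

C ≈ 1.65 nF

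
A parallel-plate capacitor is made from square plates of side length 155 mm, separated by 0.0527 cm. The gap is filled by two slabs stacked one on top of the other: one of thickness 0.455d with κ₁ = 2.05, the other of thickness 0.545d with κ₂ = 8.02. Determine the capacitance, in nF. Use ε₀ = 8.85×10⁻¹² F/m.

C ≈ 1.39 nF

A = (155 mm)² = 2.40×10⁻² m².
Stacked slabs ⇒ two capacitors in series, each with the full plate area.
C₁ = κ₁ε₀A/d₁ = 2.05 × 8.85×10⁻¹² × 2.40×10⁻² / 2.40×10⁻⁴ = 1.82×10⁻⁹ F.
C₂ = κ₂ε₀A/d₂ = 8.02 × 8.85×10⁻¹² × 2.40×10⁻² / 2.87×10⁻⁴ = 5.94×10⁻⁹ F.
C = (1/C₁ + 1/C₂)⁻¹ = 1.39×10⁻⁹ F.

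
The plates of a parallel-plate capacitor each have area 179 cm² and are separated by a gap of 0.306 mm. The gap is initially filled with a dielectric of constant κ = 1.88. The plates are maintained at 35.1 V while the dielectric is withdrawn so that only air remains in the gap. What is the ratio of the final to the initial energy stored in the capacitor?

U₂/U₁ ≈ 0.532

Battery connected ⇒ V is held fixed.
C₂ = 0.532 C₁ and U = ½CV², so U₂/U₁ = C₂/C₁ = 0.532.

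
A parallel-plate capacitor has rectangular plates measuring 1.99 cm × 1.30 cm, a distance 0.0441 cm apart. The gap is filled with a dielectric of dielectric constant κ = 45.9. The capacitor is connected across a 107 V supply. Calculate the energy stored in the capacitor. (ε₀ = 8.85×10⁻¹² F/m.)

1.36 μJ

A = 1.99 × 1.30 cm² = 2.59×10⁻⁴ m².
C = κε₀A/d = 45.9 × 8.85×10⁻¹² × 2.59×10⁻⁴ / 4.41×10⁻⁴ = 2.38×10⁻¹⁰ F.
U = ½CV² = ½ × 2.38×10⁻¹⁰ × (107)² = 1.36×10⁻⁶ J.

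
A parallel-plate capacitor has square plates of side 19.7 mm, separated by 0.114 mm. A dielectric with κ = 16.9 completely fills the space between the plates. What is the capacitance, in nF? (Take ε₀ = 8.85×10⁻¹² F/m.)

0.509 nF

A = (19.7 mm)² = 3.88×10⁻⁴ m².
C = κε₀A/d = 16.9 × 8.85×10⁻¹² × 3.88×10⁻⁴ / 1.14×10⁻⁴ = 5.09×10⁻¹⁰ F.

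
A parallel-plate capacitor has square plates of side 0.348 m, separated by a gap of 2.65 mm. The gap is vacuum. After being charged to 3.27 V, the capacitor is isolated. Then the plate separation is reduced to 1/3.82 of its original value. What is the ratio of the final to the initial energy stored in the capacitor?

0.262

Isolated ⇒ Q is held fixed.
C₂ = 3.82 C₁ and U = Q²/(2C), so U₂/U₁ = C₁/C₂ = 0.262.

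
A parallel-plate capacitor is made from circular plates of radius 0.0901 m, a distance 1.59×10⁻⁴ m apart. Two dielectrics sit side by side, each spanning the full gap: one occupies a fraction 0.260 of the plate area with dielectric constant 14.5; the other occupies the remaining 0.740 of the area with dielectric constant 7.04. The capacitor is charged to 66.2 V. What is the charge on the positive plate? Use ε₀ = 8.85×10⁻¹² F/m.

A = π(0.0901 m)² = 2.55×10⁻² m².
Side-by-side slabs ⇒ two capacitors in parallel, each spanning the full gap.
C₁ = κ₁ε₀A₁/d = 14.5 × 8.85×10⁻¹² × 6.63×10⁻³ / 1.59×10⁻⁴ = 5.35×10⁻⁹ F.
C₂ = κ₂ε₀A₂/d = 7.04 × 8.85×10⁻¹² × 1.89×10⁻² / 1.59×10⁻⁴ = 7.40×10⁻⁹ F.
C = C₁ + C₂ = 1.27×10⁻⁸ F.
Q = CV = 1.27×10⁻⁸ × 66.2 = 8.44×10⁻⁷ C.

Q ≈ 0.844 μC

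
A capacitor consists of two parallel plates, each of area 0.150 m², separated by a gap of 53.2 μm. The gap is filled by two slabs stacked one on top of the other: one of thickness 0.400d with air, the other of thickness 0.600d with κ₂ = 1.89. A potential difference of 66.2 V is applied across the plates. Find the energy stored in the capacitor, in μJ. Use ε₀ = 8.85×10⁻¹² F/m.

Stacked slabs ⇒ two capacitors in series, each with the full plate area.
C₁ = κ₁ε₀A/d₁ = 1.00 × 8.85×10⁻¹² × 0.150 / 2.13×10⁻⁵ = 6.24×10⁻⁸ F.
C₂ = κ₂ε₀A/d₂ = 1.89 × 8.85×10⁻¹² × 0.150 / 3.19×10⁻⁵ = 7.86×10⁻⁸ F.
C = (1/C₁ + 1/C₂)⁻¹ = 3.48×10⁻⁸ F.
U = ½CV² = ½ × 3.48×10⁻⁸ × (66.2)² = 7.62×10⁻⁵ J.

U ≈ 76.2 μJ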